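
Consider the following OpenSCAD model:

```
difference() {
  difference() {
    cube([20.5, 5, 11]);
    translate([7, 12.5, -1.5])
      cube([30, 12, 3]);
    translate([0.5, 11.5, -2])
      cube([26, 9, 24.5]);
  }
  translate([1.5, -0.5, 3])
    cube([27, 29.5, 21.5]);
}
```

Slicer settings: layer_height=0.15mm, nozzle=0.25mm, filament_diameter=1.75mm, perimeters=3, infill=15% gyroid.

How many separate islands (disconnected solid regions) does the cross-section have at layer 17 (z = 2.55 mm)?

1

At z = 2.55 mm: the 20.5×5 cube contributes its full rectangle; the cube at (7, 12.5) is absent (z outside [-1.5, 1.5]); the cube at (0.5, 11.5) (footprint 26×9) is included at this height; Taking the first minus the rest: starting from the 20.5×5 cube, the 26×9 cube at (0.5, 11.5) misses the remaining region (no effect) — 1 connected region; the cube at (1.5, -0.5) is not intersected at this z (z outside [3, 24.5]); Taking the first minus the rest: none of the subtracted shapes is present at this height, so the result so far is unchanged — 1 connected region. Overall, the cross-section is a single solid region. Island count = 1.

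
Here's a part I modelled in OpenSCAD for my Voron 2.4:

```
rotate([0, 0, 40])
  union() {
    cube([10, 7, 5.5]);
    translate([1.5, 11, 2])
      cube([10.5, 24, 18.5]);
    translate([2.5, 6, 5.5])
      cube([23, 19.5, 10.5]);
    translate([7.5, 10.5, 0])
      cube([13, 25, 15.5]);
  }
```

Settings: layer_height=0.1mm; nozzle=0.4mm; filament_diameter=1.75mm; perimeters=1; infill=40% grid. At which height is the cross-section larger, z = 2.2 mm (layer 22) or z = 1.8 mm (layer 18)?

Layer 22 (z = 2.2): the 10×7 cube contributes its full rectangle (area 70.00 mm²); the cube at (1.5, 11) (footprint 10.5×24) is included at this height (area 252.00 mm²); the cube at (2.5, 6) does not reach this height (z outside [5.5, 16]); the 13×25 cube at (7.5, 10.5) contributes its full rectangle (area 325.00 mm²); Taking the union: the regions partially overlap — summed areas 647.00 mm² minus the doubly-counted overlap 108.00 mm² gives 539.00 mm² — area = 539.00 mm²; (whole slice rotated 40° about Z — lengths, areas and connectivity unchanged). So its area = 539.00 mm². Layer 18 (z = 1.8): the cube is present — its section is the full 10×7 rectangle (area 70.00 mm²); the cube at (1.5, 11) is not intersected at this z (z outside [2, 20.5]); the cube at (2.5, 6) does not reach this height (z outside [5.5, 16]); the cube at (7.5, 10.5) is present — its section is the full 13×25 rectangle (area 325.00 mm²); Taking the union: the 2 present regions are separate (no shared area or edge), so areas and boundary lengths simply add and each stays a separate island — area = 395.00 mm²; (whole slice rotated 40° about Z — lengths, areas and connectivity unchanged). So its area = 395.00 mm². Layer 22 is larger (539.00 vs 395.00 mm²).

layer 22 (z = 2.2 mm)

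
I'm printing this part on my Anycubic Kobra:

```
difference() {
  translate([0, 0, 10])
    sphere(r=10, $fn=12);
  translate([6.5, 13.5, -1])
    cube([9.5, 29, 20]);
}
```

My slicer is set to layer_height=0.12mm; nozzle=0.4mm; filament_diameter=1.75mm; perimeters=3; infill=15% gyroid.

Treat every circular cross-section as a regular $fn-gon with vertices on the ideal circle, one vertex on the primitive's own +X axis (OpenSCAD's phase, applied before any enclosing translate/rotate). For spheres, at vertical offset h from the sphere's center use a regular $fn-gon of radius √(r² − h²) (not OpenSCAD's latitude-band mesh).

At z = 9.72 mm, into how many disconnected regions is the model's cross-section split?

At z = 9.72 mm: the r=10 sphere slices to a regular 12-gon of circumradius 9.996 (√(r²−h²) with h=0.28 from center); the 9.5×29 cube at (6.5, 13.5) contributes its full rectangle; Taking the first minus the rest: starting from the r=10 sphere, the 9.5×29 cube at (6.5, 13.5) misses the remaining region (no effect) — 1 connected region. The result has 1 disconnected region.

1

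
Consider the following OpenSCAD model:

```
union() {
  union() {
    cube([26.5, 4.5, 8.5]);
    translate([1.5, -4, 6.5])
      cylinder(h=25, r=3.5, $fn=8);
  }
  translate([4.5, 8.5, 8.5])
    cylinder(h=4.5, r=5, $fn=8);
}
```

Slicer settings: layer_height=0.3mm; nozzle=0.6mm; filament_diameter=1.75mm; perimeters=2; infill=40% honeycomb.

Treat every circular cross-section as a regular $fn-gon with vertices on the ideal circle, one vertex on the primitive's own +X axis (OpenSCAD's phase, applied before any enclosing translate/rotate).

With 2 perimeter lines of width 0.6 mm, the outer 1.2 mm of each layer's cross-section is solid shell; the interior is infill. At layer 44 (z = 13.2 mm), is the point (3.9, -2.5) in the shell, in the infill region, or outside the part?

At z = 13.2 mm: the cube does not reach this height (z outside [0, 8.5]); the r=3.5 cylinder at (1.5, -4) gives a regular 8-gon of circumradius 3.5 (constant along its height); Merging all regions: only the r=3.5 cylinder at (1.5, -4) is present, so the union is just that shape — 1 connected region; the cylinder at (4.5, 8.5) is absent (z outside [8.5, 13]); Combining (union): only the result so far is present, so the union is just that shape — 1 connected region. Overall, the cross-section is a single solid region. The nearest boundary edge runs (5.00, -4.00)→(3.97, -1.53); distance from the point to it = 0.44 mm. The point is inside the cross-section, 0.44 mm from the nearest boundary — within the 1.2 mm shell band (2 × 0.6).

shell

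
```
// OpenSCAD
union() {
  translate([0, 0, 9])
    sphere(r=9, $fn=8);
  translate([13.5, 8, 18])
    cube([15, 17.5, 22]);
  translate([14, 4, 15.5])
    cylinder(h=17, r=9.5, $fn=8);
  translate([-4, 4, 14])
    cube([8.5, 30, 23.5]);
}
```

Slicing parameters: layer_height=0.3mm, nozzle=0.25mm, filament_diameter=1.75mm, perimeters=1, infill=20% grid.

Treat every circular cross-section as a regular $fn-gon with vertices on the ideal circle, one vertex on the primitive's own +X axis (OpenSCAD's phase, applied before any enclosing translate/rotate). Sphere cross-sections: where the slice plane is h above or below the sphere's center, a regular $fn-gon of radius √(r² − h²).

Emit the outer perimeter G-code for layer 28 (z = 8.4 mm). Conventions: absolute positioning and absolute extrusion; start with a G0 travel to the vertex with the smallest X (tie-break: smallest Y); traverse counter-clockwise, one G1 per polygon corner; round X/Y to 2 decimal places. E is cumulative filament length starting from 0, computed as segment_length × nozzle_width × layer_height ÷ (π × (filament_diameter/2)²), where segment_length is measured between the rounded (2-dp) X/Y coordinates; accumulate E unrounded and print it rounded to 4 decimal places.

At z = 8.4 mm: the r=9 sphere contributes a regular 8-gon of circumradius √(9²−0.6²) = 8.980; the cube at (13.5, 8) does not reach this height (z outside [18, 40]); the cylinder at (14, 4) is absent (z outside [15.5, 32.5]); the cube at (-4, 4) is absent (z outside [14, 37.5]); Taking the union: only the r=9 sphere is present, so the union is just that shape — 1 connected region. The outline is a single polygon with 8 vertices. Extrusion per mm of travel: 0.25 × 0.3 / (π × 0.875²) = 0.031181. Accumulating E over each segment gives final E = 1.7145.

G0 X-8.98 Y0.00 Z8.40
G1 X-6.35 Y-6.35 E0.2143
G1 X0.00 Y-8.98 E0.4286
G1 X6.35 Y-6.35 E0.6429
G1 X8.98 Y0.00 E0.8572
G1 X6.35 Y6.35 E1.0716
G1 X0.00 Y8.98 E1.2859
G1 X-6.35 Y6.35 E1.5002
G1 X-8.98 Y0.00 E1.7145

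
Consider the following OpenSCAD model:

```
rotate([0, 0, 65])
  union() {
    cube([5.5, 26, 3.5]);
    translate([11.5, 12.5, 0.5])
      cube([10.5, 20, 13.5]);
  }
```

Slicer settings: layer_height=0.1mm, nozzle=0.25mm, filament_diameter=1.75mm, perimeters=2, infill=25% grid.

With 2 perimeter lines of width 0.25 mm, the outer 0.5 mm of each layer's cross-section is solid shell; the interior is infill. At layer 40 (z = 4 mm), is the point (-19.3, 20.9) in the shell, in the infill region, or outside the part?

At z = 4 mm: the cube is not intersected at this z (z outside [0, 3.5]); the 10.5×20 cube at (11.5, 12.5) contributes its full rectangle; Merging all regions: only the 10.5×20 cube at (11.5, 12.5) is present, so the union is just that shape — 1 connected region; (whole slice rotated 65° about Z — lengths, areas and connectivity unchanged). Overall, the cross-section is a single solid region. Undo the 65° rotation: the query point maps to (10.785, 26.324) in the un-rotated model frame. The nearest boundary edge runs (11.50, 32.50)→(11.50, 12.50); distance from the point to it = 0.71 mm. The point is not inside any of the regions above, so it lies outside the cross-section (0.71 mm from the nearest boundary).

outside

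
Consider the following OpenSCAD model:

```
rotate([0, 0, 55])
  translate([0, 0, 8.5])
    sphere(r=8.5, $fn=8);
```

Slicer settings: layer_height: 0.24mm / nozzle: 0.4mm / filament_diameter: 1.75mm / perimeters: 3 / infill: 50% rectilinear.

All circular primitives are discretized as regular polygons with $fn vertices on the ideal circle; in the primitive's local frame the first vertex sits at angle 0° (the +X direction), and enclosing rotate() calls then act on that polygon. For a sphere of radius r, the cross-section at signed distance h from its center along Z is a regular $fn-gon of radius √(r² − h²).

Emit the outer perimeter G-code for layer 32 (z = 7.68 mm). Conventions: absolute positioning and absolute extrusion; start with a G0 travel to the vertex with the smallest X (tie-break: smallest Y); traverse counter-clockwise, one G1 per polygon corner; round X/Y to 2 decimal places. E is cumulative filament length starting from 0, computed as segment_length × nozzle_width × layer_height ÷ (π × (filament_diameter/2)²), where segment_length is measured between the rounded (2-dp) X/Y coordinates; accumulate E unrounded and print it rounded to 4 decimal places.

At z = 7.68 mm: the sphere: section is a regular 8-gon, circumradius = √(r²−h²) = √(8.5²−0.82²) = 8.460; (whole slice rotated 55° about Z — lengths, areas and connectivity unchanged). The outline is a single polygon with 8 vertices. Extrusion per mm of travel: 0.4 × 0.24 / (π × 0.875²) = 0.039912. Accumulating E over each segment gives final E = 2.0671.

G0 X-8.33 Y-1.47 Z7.68
G1 X-4.85 Y-6.93 E0.2584
G1 X1.47 Y-8.33 E0.5168
G1 X6.93 Y-4.85 E0.7752
G1 X8.33 Y1.47 E1.0336
G1 X4.85 Y6.93 E1.2920
G1 X-1.47 Y8.33 E1.5503
G1 X-6.93 Y4.85 E1.8088
G1 X-8.33 Y-1.47 E2.0671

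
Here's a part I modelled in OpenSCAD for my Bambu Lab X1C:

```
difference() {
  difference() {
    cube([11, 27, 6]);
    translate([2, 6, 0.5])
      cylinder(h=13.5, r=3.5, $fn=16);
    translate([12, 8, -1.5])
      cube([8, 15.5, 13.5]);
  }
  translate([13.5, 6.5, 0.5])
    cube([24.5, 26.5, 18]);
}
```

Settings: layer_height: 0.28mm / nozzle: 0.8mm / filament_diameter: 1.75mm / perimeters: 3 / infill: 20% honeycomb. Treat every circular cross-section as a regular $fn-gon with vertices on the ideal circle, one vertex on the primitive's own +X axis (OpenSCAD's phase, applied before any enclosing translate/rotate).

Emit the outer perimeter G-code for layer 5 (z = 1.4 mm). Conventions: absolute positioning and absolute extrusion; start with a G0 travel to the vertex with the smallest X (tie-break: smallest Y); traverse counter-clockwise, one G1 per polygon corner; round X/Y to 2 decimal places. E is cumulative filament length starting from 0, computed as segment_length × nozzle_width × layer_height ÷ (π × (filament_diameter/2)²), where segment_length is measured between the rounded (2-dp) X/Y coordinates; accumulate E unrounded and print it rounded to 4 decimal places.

G0 X0.00 Y0.00 Z1.40
G1 X11.00 Y0.00 E1.0244
G1 X11.00 Y27.00 E3.5389
G1 X0.00 Y27.00 E4.5633
G1 X0.00 Y8.79 E6.2592
G1 X0.66 Y9.23 E6.3330
G1 X2.00 Y9.50 E6.4603
G1 X3.34 Y9.23 E6.5876
G1 X4.47 Y8.47 E6.7145
G1 X5.23 Y7.34 E6.8413
G1 X5.50 Y6.00 E6.9686
G1 X5.23 Y4.66 E7.0959
G1 X4.47 Y3.53 E7.2227
G1 X3.34 Y2.77 E7.3495
G1 X2.00 Y2.50 E7.4768
G1 X0.66 Y2.77 E7.6041
G1 X0.00 Y3.21 E7.6780
G1 X0.00 Y0.00 E7.9769

At z = 1.4 mm: the cube (footprint 11×27) is included at this height; the cylinder at (2, 6): section is a regular 16-gon, circumradius r=3.5; the cube at (12, 8) (footprint 8×15.5) is included at this height; Subtracting the remaining from the first: starting from the 11×27 cube, the r=3.5 cylinder at (2, 6) partially overlaps it — only the 31.75 mm² overlap (of its 37.50 mm²) is removed, clipping the outline; the 8×15.5 cube at (12, 8) misses the remaining region (no effect) — 1 connected region; the 24.5×26.5 cube at (13.5, 6.5) contributes its full rectangle; After the difference (first − rest): starting from that combined region, the 24.5×26.5 cube at (13.5, 6.5) misses the remaining region (no effect) — 1 connected region. The outline is a single polygon with 17 vertices. Extrusion per mm of travel: 0.8 × 0.28 / (π × 0.875²) = 0.093128. Accumulating E over each segment gives final E = 7.9769.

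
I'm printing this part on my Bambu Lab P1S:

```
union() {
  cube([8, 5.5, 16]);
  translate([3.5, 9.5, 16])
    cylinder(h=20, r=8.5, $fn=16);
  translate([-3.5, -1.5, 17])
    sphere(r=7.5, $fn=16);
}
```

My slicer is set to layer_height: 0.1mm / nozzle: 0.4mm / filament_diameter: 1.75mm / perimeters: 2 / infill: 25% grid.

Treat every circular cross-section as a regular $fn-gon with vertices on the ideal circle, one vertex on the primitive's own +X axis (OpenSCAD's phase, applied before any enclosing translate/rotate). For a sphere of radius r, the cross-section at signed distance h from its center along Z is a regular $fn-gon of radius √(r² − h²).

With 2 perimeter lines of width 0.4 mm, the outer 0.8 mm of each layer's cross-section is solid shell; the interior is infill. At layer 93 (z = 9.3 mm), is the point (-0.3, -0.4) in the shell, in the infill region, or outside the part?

outside

At z = 9.3 mm: the cube is present — its section is the full 8×5.5 rectangle; the cylinder at (3.5, 9.5) is not intersected at this z (z outside [16, 36]); the sphere at (-3.5, -1.5) is absent (|z−center|=7.700 > r=7.5); Taking the union: only the 8×5.5 cube is present, so the union is just that shape — 1 connected region. Overall, the cross-section is a single solid region. The nearest boundary edge runs (0.00, 0.00)→(8.00, 0.00); distance from the point to it = 0.50 mm. The point is not inside any of the regions above, so it lies outside the cross-section (0.50 mm from the nearest boundary).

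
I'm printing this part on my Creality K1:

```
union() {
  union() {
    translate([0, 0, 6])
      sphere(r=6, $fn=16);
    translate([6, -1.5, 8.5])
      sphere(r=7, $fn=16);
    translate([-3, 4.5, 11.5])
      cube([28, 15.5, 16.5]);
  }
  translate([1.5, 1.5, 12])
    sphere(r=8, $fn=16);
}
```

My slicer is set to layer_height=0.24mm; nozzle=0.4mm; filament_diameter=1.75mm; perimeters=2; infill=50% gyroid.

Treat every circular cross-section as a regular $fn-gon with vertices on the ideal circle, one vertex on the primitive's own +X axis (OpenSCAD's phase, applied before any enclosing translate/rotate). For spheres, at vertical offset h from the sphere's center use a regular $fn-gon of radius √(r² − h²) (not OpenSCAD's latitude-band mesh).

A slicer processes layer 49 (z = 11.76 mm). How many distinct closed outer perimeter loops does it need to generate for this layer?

1

At z = 11.76 mm: the r=6 sphere contributes a regular 16-gon of circumradius √(6²−5.76²) = 1.680; the r=7 sphere at (6, -1.5) contributes a regular 16-gon of circumradius √(7²−3.26²) = 6.195; the cube at (-3, 4.5) is present — its section is the full 28×15.5 rectangle; Taking the union: the regions partially overlap (shared area 4.06 mm²), so overlapping operands fuse into one piece — 1 connected region; the sphere at (1.5, 1.5): section is a regular 16-gon, circumradius = √(r²−h²) = √(8²−0.24²) = 7.996; Taking the union: the regions partially overlap (shared area 128.72 mm²), so overlapping operands fuse into one piece — 1 connected region. The result has 1 disconnected region.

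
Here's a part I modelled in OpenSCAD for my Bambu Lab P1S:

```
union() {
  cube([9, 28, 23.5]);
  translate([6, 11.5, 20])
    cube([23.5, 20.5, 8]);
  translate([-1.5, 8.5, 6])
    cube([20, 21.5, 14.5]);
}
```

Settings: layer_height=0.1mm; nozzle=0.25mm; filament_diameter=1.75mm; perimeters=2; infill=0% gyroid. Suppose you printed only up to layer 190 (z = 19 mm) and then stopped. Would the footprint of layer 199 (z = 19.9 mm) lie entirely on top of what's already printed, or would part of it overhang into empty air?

entirely on top

Compare the two slices. At z = 19: the 9×28 cube contributes its full rectangle (area 252.00 mm²); the cube at (6, 11.5) does not reach this height (z outside [20, 28]); the cube at (-1.5, 8.5) is present — its section is the full 20×21.5 rectangle (area 430.00 mm²); Combining (union): the regions partially overlap — summed areas 682.00 mm² minus the doubly-counted overlap 175.50 mm² gives 506.50 mm² — area = 506.50 mm². At z = 19.9: the 9×28 cube contributes its full rectangle (area 252.00 mm²); the cube at (6, 11.5) is not intersected at this z (z outside [20, 28]); the cube at (-1.5, 8.5) is present — its section is the full 20×21.5 rectangle (area 430.00 mm²); Merging all regions: the regions partially overlap — summed areas 682.00 mm² minus the doubly-counted overlap 175.50 mm² gives 506.50 mm² — area = 506.50 mm². Checking containment: the cross-section at z = 19.9 is a subset of the cross-section at z = 19.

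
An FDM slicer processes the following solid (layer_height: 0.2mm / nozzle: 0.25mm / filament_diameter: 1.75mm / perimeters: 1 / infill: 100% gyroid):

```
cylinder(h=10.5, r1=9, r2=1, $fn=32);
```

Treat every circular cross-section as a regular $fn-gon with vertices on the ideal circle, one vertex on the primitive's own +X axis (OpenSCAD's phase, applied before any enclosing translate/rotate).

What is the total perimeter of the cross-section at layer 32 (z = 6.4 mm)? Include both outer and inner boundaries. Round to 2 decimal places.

At z = 6.4 mm: the cone: at t=0.610 of its height the radius interpolates to r₁+(r₂−r₁)t = 4.124, giving a regular 32-gon of that circumradius (perimeter = 2·32·4.124·sin(180°/32) = 25.87 mm). Overall, the cross-section is a single solid region. Total boundary length (outer) = 25.87 mm.

25.87 mm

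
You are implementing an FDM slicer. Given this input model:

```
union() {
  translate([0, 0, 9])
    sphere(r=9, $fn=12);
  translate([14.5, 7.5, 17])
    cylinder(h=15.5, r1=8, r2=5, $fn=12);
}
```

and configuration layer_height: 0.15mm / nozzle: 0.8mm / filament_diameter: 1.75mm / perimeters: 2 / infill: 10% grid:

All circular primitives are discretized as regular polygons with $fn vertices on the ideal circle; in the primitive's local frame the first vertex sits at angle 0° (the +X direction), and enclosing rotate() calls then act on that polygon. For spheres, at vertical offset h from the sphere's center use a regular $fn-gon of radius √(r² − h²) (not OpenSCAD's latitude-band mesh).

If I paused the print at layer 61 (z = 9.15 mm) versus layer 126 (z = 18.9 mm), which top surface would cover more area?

Layer 61 (z = 9.15): the r=9 sphere slices to a regular 12-gon of circumradius 8.999 (√(r²−h²) with h=0.15 from center) (area = (12/2)·8.999²·sin(360°/12) = 242.93 mm²); the cone at (14.5, 7.5) is not intersected at this z (z outside [17, 32.5]); Combining (union): only the r=9 sphere is present, so the union is just that shape — area = 242.93 mm². So its area = 242.93 mm². Layer 126 (z = 18.9): the sphere is absent (|z−center|=9.900 > r=9); the cone at (14.5, 7.5): at t=0.123 of its height the radius interpolates to r₁+(r₂−r₁)t = 7.632, giving a regular 12-gon of that circumradius (area = (12/2)·7.632²·sin(360°/12) = 174.75 mm²); Merging all regions: only the cone at (14.5, 7.5) is present, so the union is just that shape — area = 174.75 mm². So its area = 174.75 mm². Layer 61 is larger (242.93 vs 174.75 mm²).

layer 61 (z = 9.15 mm)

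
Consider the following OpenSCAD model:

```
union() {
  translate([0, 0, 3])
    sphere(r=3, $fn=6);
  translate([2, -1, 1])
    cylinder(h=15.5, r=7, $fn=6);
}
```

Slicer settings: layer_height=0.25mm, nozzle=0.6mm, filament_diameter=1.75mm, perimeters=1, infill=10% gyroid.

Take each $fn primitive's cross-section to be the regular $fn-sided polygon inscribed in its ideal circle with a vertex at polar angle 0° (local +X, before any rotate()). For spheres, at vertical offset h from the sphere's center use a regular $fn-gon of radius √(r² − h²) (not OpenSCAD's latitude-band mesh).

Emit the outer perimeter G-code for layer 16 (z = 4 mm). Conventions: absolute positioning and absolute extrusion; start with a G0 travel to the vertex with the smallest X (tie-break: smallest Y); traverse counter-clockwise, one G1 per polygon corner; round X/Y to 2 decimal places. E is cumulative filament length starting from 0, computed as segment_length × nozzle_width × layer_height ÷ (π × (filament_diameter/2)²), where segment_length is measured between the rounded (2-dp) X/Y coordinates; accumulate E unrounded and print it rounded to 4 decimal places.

G0 X-5.00 Y-1.00 Z4.00
G1 X-1.50 Y-7.06 E0.4364
G1 X5.50 Y-7.06 E0.8730
G1 X9.00 Y-1.00 E1.3094
G1 X5.50 Y5.06 E1.7458
G1 X-1.50 Y5.06 E2.1823
G1 X-5.00 Y-1.00 E2.6188

At z = 4 mm: the r=3 sphere slices to a regular 6-gon of circumradius 2.828 (√(r²−h²) with h=1 from center); the r=7 cylinder at (2, -1) contributes a regular 6-gon of circumradius 7; Taking the union: the r=3 sphere lies entirely inside the r=7 cylinder at (2, -1), so the union is just the r=7 cylinder at (2, -1) — 1 connected region. The outline is a single polygon with 6 vertices. Extrusion per mm of travel: 0.6 × 0.25 / (π × 0.875²) = 0.062363. Accumulating E over each segment gives final E = 2.6188.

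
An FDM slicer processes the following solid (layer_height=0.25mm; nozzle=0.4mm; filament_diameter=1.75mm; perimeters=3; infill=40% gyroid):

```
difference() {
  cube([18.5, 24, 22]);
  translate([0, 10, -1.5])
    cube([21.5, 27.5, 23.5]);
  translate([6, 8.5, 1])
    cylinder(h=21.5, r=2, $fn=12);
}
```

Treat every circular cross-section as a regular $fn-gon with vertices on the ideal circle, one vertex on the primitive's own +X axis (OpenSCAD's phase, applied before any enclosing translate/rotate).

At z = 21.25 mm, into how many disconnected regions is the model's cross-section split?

1

At z = 21.25 mm: the cube is present — its section is the full 18.5×24 rectangle; the cube at (0, 10) is present — its section is the full 21.5×27.5 rectangle; the cylinder at (6, 8.5): section is a regular 12-gon, circumradius r=2; After the difference (first − rest): starting from the 18.5×24 cube, the 21.5×27.5 cube at (0, 10) partially overlaps it — only the 259.00 mm² overlap (of its 591.25 mm²) is removed, clipping the outline; the r=2 cylinder at (6, 8.5) partially overlaps it — only the 11.21 mm² overlap (of its 12.00 mm²) is removed, clipping the outline — 1 connected region. The result has 1 disconnected region.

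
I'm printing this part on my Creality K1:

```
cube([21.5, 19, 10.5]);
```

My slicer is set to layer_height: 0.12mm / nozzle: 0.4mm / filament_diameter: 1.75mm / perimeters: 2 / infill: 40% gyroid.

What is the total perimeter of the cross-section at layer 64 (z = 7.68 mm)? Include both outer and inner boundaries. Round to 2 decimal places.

81.00 mm

At z = 7.68 mm: the cube is present — its section is the full 21.5×19 rectangle (perimeter 81.00 mm). Overall, the cross-section is a single solid region. Total boundary length (outer) = 81.00 mm.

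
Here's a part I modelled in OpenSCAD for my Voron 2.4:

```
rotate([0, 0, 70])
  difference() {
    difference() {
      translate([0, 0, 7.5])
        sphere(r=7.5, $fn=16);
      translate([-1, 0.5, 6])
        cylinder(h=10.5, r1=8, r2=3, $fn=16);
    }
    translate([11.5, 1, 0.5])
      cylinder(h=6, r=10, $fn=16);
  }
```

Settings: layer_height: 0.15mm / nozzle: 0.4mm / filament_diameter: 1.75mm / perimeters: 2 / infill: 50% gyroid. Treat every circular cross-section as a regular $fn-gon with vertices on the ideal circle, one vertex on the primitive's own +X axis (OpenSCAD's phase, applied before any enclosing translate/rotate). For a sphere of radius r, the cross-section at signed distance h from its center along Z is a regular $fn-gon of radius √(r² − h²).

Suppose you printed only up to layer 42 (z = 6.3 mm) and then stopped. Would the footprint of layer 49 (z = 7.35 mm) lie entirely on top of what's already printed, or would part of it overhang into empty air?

part overhangs

Compare the two slices. At z = 6.3: the sphere: section is a regular 16-gon, circumradius = √(r²−h²) = √(7.5²−1.2²) = 7.403 (area = (16/2)·7.403²·sin(360°/16) = 167.80 mm²); the cone at (-1, 0.5) contributes a regular 16-gon of circumradius 7.857 (interpolated between r1=8 and r2=3 at t=0.029) (area = (16/2)·7.857²·sin(360°/16) = 189.00 mm²); After the difference (first − rest): starting from the r=7.5 sphere (167.80 mm²), the cone at (-1, 0.5) partially overlaps it — only the 160.12 mm² overlap (of its 189.00 mm²) is removed, clipping the outline — area = 7.68 mm²; the r=10 cylinder at (11.5, 1) gives a regular 16-gon of circumradius 10 (constant along its height) (area = (16/2)·10.000²·sin(360°/16) = 306.15 mm²); Taking the first minus the rest: starting from that combined region (7.68 mm²), the r=10 cylinder at (11.5, 1) partially overlaps it — only the 5.92 mm² overlap (of its 306.15 mm²) is removed, clipping the outline — area = 1.76 mm²; (whole slice rotated 70° about Z — lengths, areas and connectivity unchanged). At z = 7.35: the r=7.5 sphere contributes a regular 16-gon of circumradius √(7.5²−0.15²) = 7.498 (area = (16/2)·7.498²·sin(360°/16) = 172.14 mm²); the cone at (-1, 0.5) contributes a regular 16-gon of circumradius 7.357 (interpolated between r1=8 and r2=3 at t=0.129) (area = (16/2)·7.357²·sin(360°/16) = 165.71 mm²); Taking the first minus the rest: starting from the r=7.5 sphere (172.14 mm²), the cone at (-1, 0.5) partially overlaps it — only the 152.41 mm² overlap (of its 165.71 mm²) is removed, clipping the outline — area = 19.72 mm²; the cylinder at (11.5, 1) is absent (z outside [0.5, 6.5]); Subtracting the remaining from the first: none of the subtracted shapes is present at this height, so that combined region is unchanged — area = 19.72 mm²; (whole slice rotated 70° about Z — lengths, areas and connectivity unchanged). Checking containment: at z = 7.35 the cross-section extends beyond the z = 6.3 cross-section by about 17.96 mm².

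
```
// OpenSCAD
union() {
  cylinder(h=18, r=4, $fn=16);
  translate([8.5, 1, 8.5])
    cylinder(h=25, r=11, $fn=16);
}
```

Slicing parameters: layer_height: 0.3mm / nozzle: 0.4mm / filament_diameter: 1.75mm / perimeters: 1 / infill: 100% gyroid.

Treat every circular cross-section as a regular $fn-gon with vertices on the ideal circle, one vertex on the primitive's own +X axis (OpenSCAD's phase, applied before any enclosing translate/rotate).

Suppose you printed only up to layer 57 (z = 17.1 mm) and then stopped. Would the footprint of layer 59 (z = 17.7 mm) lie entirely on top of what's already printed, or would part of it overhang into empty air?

Compare the two slices. At z = 17.1: the r=4 cylinder contributes a regular 16-gon of circumradius 4 (area = (16/2)·4.000²·sin(360°/16) = 48.98 mm²); the r=11 cylinder at (8.5, 1) contributes a regular 16-gon of circumradius 11 (area = (16/2)·11.000²·sin(360°/16) = 370.44 mm²); Combining (union): the regions partially overlap — summed areas 419.42 mm² minus the doubly-counted overlap 40.39 mm² gives 379.03 mm² — area = 379.03 mm². At z = 17.7: the cylinder: section is a regular 16-gon, circumradius r=4 (area = (16/2)·4.000²·sin(360°/16) = 48.98 mm²); the cylinder at (8.5, 1): section is a regular 16-gon, circumradius r=11 (area = (16/2)·11.000²·sin(360°/16) = 370.44 mm²); Combining (union): the regions partially overlap — summed areas 419.42 mm² minus the doubly-counted overlap 40.39 mm² gives 379.03 mm² — area = 379.03 mm². Checking containment: the cross-section at z = 17.7 is a subset of the cross-section at z = 17.1.

entirely on top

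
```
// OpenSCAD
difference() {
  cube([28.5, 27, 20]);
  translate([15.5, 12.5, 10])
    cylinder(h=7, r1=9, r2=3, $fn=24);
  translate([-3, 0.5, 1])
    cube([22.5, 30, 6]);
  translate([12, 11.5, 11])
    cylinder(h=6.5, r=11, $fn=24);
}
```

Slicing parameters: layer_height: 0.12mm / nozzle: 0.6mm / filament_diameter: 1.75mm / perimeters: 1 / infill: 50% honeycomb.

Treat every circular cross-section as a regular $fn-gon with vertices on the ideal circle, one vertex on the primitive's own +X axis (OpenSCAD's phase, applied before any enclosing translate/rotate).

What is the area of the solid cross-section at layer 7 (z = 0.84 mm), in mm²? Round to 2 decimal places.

At z = 0.84 mm: the cube is present — its section is the full 28.5×27 rectangle (area 769.50 mm²); the cone at (15.5, 12.5) is absent (z outside [10, 17]); the cube at (-3, 0.5) is not intersected at this z (z outside [1, 7]); the cylinder at (12, 11.5) is not intersected at this z (z outside [11, 17.5]); Taking the first minus the rest: none of the subtracted shapes is present at this height, so the 28.5×27 cube is unchanged — area = 769.50 mm². Overall, the cross-section is a single solid region. Net area = 769.50 mm².

769.50 mm²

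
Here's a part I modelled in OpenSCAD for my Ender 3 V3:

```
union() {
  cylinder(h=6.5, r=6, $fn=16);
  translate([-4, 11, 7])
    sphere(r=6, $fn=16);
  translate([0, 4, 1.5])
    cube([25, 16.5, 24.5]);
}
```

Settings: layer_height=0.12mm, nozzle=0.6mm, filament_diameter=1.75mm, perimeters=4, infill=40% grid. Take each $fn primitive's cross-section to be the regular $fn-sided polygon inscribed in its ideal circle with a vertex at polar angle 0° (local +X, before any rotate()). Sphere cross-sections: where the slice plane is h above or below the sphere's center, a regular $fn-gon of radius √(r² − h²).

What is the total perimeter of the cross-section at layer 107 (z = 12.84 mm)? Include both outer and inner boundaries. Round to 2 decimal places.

At z = 12.84 mm: the cylinder is not intersected at this z (z outside [0, 6.5]); the sphere at (-4, 11): section is a regular 16-gon, circumradius = √(r²−h²) = √(6²−5.84²) = 1.376 (perimeter = 2·16·1.376·sin(180°/16) = 8.59 mm); the cube at (0, 4) is present — its section is the full 25×16.5 rectangle (perimeter 83.00 mm); Merging all regions: the 2 present regions are separate (no shared area or edge), so areas and boundary lengths simply add and each stays a separate island — boundary = 91.59 mm. Overall, the cross-section has 2 separate islands. Total boundary length (outer) = 91.59 mm.

91.59 mm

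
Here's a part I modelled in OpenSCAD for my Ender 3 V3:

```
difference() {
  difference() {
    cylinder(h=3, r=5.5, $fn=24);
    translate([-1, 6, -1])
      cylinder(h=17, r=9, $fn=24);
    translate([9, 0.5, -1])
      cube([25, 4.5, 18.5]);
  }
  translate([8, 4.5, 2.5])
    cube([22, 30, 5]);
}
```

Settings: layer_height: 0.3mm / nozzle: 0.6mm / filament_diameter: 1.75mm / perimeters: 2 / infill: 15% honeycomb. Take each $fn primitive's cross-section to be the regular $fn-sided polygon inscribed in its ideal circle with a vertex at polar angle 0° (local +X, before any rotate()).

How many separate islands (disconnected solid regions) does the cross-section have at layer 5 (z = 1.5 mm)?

1

At z = 1.5 mm: the cylinder: section is a regular 24-gon, circumradius r=5.5; the r=9 cylinder at (-1, 6) contributes a regular 24-gon of circumradius 9; the 25×4.5 cube at (9, 0.5) contributes its full rectangle; Subtracting the remaining from the first: starting from the r=5.5 cylinder, the r=9 cylinder at (-1, 6) partially overlaps it — only the 71.76 mm² overlap (of its 251.57 mm²) is removed, clipping the outline; the 25×4.5 cube at (9, 0.5) misses the remaining region (no effect) — 1 connected region; the cube at (8, 4.5) is absent (z outside [2.5, 7.5]); After the difference (first − rest): none of the subtracted shapes is present at this height, so that combined region is unchanged — 1 connected region. Overall, the cross-section is a single solid region. Island count = 1.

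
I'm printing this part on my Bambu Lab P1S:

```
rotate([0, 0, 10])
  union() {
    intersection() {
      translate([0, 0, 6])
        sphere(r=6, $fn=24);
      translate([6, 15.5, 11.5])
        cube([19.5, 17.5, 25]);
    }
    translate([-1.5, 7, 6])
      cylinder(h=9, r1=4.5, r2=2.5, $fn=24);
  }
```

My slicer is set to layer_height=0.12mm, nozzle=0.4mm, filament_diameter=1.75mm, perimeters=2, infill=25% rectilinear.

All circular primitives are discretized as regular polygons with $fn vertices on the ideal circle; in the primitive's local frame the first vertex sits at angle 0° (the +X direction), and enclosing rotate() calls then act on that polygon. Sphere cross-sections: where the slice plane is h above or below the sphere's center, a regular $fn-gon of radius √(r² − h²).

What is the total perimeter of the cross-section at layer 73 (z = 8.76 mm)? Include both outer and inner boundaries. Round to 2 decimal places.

At z = 8.76 mm: the r=6 sphere slices to a regular 24-gon of circumradius 5.328 (√(r²−h²) with h=2.76 from center) (perimeter = 2·24·5.328·sin(180°/24) = 33.38 mm); the cube at (6, 15.5) is absent (z outside [11.5, 36.5]); Taking the intersection: at least one operand is absent at this height, so nothing remains; the cone at (-1.5, 7) (r1=4.5→r2=2.5) has section circumradius 3.887 here — a regular 24-gon (perimeter = 2·24·3.887·sin(180°/24) = 24.35 mm); Combining (union): only the cone at (-1.5, 7) is present, so the union is just that shape — boundary = 24.35 mm; (whole slice rotated 10° about Z — lengths, areas and connectivity unchanged). Overall, the cross-section is a single solid region. Total boundary length (outer) = 24.35 mm.

24.35 mm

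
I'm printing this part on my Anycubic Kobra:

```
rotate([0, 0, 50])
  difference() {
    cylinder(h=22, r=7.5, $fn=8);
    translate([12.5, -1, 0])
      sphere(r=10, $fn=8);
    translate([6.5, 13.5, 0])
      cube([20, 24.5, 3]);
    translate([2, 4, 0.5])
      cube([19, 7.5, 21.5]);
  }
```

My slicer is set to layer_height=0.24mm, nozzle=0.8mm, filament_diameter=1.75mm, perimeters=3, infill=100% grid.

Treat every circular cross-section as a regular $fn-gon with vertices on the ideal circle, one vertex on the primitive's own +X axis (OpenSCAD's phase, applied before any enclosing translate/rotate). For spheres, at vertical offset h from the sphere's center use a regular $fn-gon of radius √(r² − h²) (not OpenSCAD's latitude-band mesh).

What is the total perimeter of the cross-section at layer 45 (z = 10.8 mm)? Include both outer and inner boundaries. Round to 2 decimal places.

At z = 10.8 mm: the cylinder: section is a regular 8-gon, circumradius r=7.5 (perimeter = 2·8·7.500·sin(180°/8) = 45.92 mm); the sphere at (12.5, -1) is absent (|z−center|=10.800 > r=10); the cube at (6.5, 13.5) is not intersected at this z (z outside [0, 3]); the 19×7.5 cube at (2, 4) contributes its full rectangle (perimeter 53.00 mm); Subtracting the remaining from the first: starting from the r=7.5 cylinder, the 19×7.5 cube at (2, 4) partially overlaps it — only the 6.92 mm² overlap (of its 142.50 mm²) is removed, clipping the outline — boundary = 47.45 mm; (whole slice rotated 50° about Z — lengths, areas and connectivity unchanged). Overall, the cross-section is a single solid region. Total boundary length (outer) = 47.45 mm.

47.45 mm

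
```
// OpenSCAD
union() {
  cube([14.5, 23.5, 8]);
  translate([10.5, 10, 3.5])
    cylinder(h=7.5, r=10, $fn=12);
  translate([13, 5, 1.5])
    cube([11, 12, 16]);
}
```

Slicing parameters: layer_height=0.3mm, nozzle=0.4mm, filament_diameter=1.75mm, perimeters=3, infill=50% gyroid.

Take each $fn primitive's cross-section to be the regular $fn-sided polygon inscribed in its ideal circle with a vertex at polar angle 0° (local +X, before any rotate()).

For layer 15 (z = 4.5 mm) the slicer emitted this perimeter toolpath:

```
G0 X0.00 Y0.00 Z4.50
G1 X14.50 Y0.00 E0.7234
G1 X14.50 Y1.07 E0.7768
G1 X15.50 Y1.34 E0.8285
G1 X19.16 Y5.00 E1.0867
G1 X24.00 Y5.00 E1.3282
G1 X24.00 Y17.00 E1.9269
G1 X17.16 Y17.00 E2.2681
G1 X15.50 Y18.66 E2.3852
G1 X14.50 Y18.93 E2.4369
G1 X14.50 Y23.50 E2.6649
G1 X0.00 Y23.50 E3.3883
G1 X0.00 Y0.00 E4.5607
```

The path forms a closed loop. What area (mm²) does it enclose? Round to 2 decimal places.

468.42 mm²

Apply the shoelace formula to the sequence of (X, Y) vertices; enclosed area = 468.42 mm².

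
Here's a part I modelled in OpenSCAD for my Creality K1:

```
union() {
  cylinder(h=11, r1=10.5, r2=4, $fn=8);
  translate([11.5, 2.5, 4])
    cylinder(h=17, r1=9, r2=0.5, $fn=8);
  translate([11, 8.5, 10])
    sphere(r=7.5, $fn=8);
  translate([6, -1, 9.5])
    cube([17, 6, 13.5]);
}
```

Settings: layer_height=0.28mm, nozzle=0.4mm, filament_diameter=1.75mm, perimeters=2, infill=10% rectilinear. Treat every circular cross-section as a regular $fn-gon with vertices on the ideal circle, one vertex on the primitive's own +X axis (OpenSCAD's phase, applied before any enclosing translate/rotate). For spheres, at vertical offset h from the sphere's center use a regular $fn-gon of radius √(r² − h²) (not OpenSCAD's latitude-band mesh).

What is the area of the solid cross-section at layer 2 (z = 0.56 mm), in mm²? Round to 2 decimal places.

At z = 0.56 mm: the cone (r1=10.5→r2=4) has section circumradius 10.169 here — a regular 8-gon (area = (8/2)·10.169²·sin(360°/8) = 292.49 mm²); the cone at (11.5, 2.5) is not intersected at this z (z outside [4, 21]); the sphere at (11, 8.5) is not intersected at this z (|z−center|=9.440 > r=7.5); the cube at (6, -1) does not reach this height (z outside [9.5, 23]); Combining (union): only the cone is present, so the union is just that shape — area = 292.49 mm². Overall, the cross-section is a single solid region. Net area = 292.49 mm².

292.49 mm²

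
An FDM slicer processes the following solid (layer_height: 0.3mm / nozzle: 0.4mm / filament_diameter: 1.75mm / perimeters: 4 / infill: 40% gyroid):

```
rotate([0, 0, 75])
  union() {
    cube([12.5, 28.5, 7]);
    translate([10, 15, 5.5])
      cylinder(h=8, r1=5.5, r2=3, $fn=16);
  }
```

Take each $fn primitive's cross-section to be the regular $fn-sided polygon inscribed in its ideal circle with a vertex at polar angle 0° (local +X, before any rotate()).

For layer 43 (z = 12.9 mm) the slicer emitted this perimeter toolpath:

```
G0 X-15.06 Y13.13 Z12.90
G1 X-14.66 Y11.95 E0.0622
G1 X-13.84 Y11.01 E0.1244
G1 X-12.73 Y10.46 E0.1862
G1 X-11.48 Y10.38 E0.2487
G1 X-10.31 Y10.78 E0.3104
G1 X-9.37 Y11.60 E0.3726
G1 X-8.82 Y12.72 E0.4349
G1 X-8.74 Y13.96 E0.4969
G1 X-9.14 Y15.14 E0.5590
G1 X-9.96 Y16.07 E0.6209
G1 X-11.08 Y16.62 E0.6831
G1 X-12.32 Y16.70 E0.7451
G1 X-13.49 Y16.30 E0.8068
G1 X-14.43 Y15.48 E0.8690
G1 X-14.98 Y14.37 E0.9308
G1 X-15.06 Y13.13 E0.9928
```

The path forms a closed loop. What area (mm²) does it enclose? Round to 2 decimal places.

31.11 mm²

Apply the shoelace formula to the sequence of (X, Y) vertices; enclosed area = 31.11 mm².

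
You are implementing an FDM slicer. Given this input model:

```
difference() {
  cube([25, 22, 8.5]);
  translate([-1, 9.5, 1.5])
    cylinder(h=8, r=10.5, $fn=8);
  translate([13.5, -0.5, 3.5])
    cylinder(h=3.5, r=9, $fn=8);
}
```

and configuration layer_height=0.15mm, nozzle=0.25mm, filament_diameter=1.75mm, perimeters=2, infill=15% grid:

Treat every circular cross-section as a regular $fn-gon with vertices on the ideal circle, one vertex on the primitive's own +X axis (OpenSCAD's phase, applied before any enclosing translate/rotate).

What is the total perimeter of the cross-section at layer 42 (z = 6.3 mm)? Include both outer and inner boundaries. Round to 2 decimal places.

98.96 mm

At z = 6.3 mm: the cube (footprint 25×22) is included at this height (perimeter 94.00 mm); the r=10.5 cylinder at (-1, 9.5) gives a regular 8-gon of circumradius 10.5 (constant along its height) (perimeter = 2·8·10.500·sin(180°/8) = 64.29 mm); the r=9 cylinder at (13.5, -0.5) gives a regular 8-gon of circumradius 9 (constant along its height) (perimeter = 2·8·9.000·sin(180°/8) = 55.11 mm); Subtracting the remaining from the first: starting from the 25×22 cube, the r=10.5 cylinder at (-1, 9.5) partially overlaps it — only the 134.92 mm² overlap (of its 311.83 mm²) is removed, clipping the outline; the r=9 cylinder at (13.5, -0.5) partially overlaps it — only the 102.04 mm² overlap (of its 229.10 mm²) is removed, clipping the outline — boundary = 98.96 mm. Overall, the cross-section has 2 separate islands. Total boundary length (outer) = 98.96 mm.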